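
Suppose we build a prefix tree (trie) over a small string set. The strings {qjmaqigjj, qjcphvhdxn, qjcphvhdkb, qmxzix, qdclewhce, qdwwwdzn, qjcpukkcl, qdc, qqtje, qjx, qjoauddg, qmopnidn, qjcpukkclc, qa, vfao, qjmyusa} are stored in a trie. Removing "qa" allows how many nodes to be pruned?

1

A node on "qa"'s path can go only if nothing else ends at it or branches off below it.
The suffix "a" (1 node) is used only by "qa"; the node for "q" still has the child "j", so pruning stops there.
Nodes removed: 1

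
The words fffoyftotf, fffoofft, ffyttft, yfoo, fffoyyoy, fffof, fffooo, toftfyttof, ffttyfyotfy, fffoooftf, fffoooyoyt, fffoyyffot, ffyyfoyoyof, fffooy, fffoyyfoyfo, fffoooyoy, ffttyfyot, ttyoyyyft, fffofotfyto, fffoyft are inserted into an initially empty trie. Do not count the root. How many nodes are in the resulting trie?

Insert word by word; a character creates a node only if that edge doesn't already exist:
  "fffoyftotf" → 10 new (f, f, f, o, y, f, t, o, t, f)
  "fffoofft" → prefix "fffo" already present; 4 new (o, f, f, t)
  "ffyttft" → prefix "ff" already present; 5 new (y, t, t, f, t)
  "yfoo" → 4 new (y, f, o, o)
  "fffoyyoy" → prefix "fffoy" already present; 3 new (y, o, y)
  "fffof" → prefix "fffo" already present; 1 new (f)
  "fffooo" → prefix "fffoo" already present; 1 new (o)
  "toftfyttof" → 10 new (t, o, f, t, f, y, t, t, o, f)
  "ffttyfyotfy" → prefix "ff" already present; 9 new (t, t, y, f, y, o, t, f, y)
  "fffoooftf" → prefix "fffooo" already present; 3 new (f, t, f)
  "fffoooyoyt" → prefix "fffooo" already present; 4 new (y, o, y, t)
  "fffoyyffot" → prefix "fffoyy" already present; 4 new (f, f, o, t)
  "ffyyfoyoyof" → prefix "ffy" already present; 8 new (y, f, o, y, o, y, o, f)
  "fffooy" → prefix "fffoo" already present; 1 new (y)
  "fffoyyfoyfo" → prefix "fffoyyf" already present; 4 new (o, y, f, o)
  "fffoooyoy" → prefix "fffoooyoy" already present; 0 new (none)
  "ffttyfyot" → prefix "ffttyfyot" already present; 0 new (none)
  "ttyoyyyft" → prefix "t" already present; 8 new (t, y, o, y, y, y, f, t)
  "fffofotfyto" → prefix "fffof" already present; 6 new (o, t, f, y, t, o)
  "fffoyft" → prefix "fffoyft" already present; 0 new (none)
Total nodes = 10 + 4 + 5 + 4 + 3 + 1 + 1 + 10 + 9 + 3 + 4 + 4 + 8 + 1 + 4 + 0 + 0 + 8 + 6 + 0 = 85

85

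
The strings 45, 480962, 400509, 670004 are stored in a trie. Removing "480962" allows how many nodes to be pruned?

Walk "480962" from the leaf back toward the root, removing each node that no remaining word uses.
The suffix "80962" (5 nodes) is used only by "480962"; the node for "4" still has the child "5", so pruning stops there.
Nodes removed: 5

5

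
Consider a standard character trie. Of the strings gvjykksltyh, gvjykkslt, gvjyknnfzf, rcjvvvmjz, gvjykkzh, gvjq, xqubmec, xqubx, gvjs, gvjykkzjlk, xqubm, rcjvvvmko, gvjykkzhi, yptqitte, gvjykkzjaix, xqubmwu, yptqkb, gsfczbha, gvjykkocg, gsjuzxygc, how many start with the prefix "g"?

Walk to "g"; the words in its subtree are exactly those with that prefix.
Words under "g": gsfczbha, gsjuzxygc, gvjq, gvjs, gvjykkocg, gvjykkslt, gvjykksltyh, gvjykkzh, gvjykkzhi, gvjykkzjaix, gvjykkzjlk, gvjyknnfzf
Count: 12

12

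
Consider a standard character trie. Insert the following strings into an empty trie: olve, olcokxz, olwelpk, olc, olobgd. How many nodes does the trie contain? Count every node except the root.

18

Insert word by word; a character creates a node only if that edge doesn't already exist:
  "olve" → 4 new (o, l, v, e)
  "olcokxz" → prefix "ol" already present; 5 new (c, o, k, x, z)
  "olwelpk" → prefix "ol" already present; 5 new (w, e, l, p, k)
  "olc" → prefix "olc" already present; 0 new (none)
  "olobgd" → prefix "ol" already present; 4 new (o, b, g, d)
Total nodes = 4 + 5 + 5 + 0 + 4 = 18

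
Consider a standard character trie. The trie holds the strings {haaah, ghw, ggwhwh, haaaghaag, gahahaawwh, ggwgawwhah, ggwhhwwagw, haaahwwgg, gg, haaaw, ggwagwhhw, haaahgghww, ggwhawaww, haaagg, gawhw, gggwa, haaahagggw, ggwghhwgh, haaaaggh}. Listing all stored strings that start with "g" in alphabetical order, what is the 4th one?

Filter for "g…" and sort: "gahahaawwh", "gawhw", "gg", "gggwa", "ggwagwhhw", "ggwgawwhah", "ggwghhwgh", "ggwhawaww", "ggwhhwwagw", "ggwhwh", "ghw"
The 4th is gggwa.

gggwa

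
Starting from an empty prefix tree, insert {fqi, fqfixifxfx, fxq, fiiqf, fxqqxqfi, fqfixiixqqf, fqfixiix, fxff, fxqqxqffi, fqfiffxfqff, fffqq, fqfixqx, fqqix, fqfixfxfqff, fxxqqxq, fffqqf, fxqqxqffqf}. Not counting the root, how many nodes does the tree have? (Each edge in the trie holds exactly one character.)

For each word, the new-node count is its length minus the longest prefix already in the trie:
  "fqi" → 3 new (f, q, i)
  "fqfixifxfx" → prefix "fq" already present; 8 new (f, i, x, i, f, x, f, x)
  "fxq" → prefix "f" already present; 2 new (x, q)
  "fiiqf" → prefix "f" already present; 4 new (i, i, q, f)
  "fxqqxqfi" → prefix "fxq" already present; 5 new (q, x, q, f, i)
  "fqfixiixqqf" → prefix "fqfixi" already present; 5 new (i, x, q, q, f)
  "fqfixiix" → prefix "fqfixiix" already present; 0 new (none)
  "fxff" → prefix "fx" already present; 2 new (f, f)
  "fxqqxqffi" → prefix "fxqqxqf" already present; 2 new (f, i)
  "fqfiffxfqff" → prefix "fqfi" already present; 7 new (f, f, x, f, q, f, f)
  "fffqq" → prefix "f" already present; 4 new (f, f, q, q)
  "fqfixqx" → prefix "fqfix" already present; 2 new (q, x)
  "fqqix" → prefix "fq" already present; 3 new (q, i, x)
  "fqfixfxfqff" → prefix "fqfix" already present; 6 new (f, x, f, q, f, f)
  "fxxqqxq" → prefix "fx" already present; 5 new (x, q, q, x, q)
  "fffqqf" → prefix "fffqq" already present; 1 new (f)
  "fxqqxqffqf" → prefix "fxqqxqff" already present; 2 new (q, f)
Total nodes = 3 + 8 + 2 + 4 + 5 + 5 + 0 + 2 + 2 + 7 + 4 + 2 + 3 + 6 + 5 + 1 + 2 = 61

61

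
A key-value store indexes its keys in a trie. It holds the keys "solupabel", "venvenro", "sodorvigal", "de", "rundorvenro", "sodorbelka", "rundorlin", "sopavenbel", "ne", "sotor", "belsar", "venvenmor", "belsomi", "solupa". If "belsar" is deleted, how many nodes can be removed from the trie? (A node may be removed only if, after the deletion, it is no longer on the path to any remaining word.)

2

After clearing the end-marker at "belsar", prune upward until reaching a node still needed by another word.
The suffix "ar" (2 nodes) is used only by "belsar"; the node for "bels" still has the child "o", so pruning stops there.
Nodes removed: 2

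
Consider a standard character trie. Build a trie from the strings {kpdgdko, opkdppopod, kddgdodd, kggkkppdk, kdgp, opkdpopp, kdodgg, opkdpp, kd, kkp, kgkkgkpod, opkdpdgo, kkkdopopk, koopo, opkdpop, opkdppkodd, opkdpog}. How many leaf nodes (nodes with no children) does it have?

14

A leaf is a node with no children — equivalently, the end of a word that is not a proper prefix of any other stored word.
Those words: "kddgdodd", "kdgp", "kdodgg", "kggkkppdk", "kgkkgkpod", "kkkdopopk", "kkp", "koopo", "kpdgdko", "opkdpdgo", "opkdpog", "opkdpopp", "opkdppkodd", "opkdppopod"
Leaf count: 14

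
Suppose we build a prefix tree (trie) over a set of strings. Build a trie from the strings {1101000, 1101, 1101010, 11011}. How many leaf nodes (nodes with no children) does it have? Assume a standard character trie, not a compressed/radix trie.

3

A leaf is a node with no children — equivalently, the end of a word that is not a proper prefix of any other stored word.
Those words: "1101000", "1101010", "11011"
Leaf count: 3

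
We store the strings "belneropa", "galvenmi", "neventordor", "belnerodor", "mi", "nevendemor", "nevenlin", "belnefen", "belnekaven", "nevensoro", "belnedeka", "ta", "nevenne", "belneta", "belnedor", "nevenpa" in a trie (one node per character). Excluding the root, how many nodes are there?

67

Trace insertions, counting only characters that open a new branch:
  "belneropa" → 9 new (b, e, l, n, e, r, o, p, a)
  "galvenmi" → 8 new (g, a, l, v, e, n, m, i)
  "neventordor" → 11 new (n, e, v, e, n, t, o, r, d, o, r)
  "belnerodor" → prefix "belnero" already present; 3 new (d, o, r)
  "mi" → 2 new (m, i)
  "nevendemor" → prefix "neven" already present; 5 new (d, e, m, o, r)
  "nevenlin" → prefix "neven" already present; 3 new (l, i, n)
  "belnefen" → prefix "belne" already present; 3 new (f, e, n)
  "belnekaven" → prefix "belne" already present; 5 new (k, a, v, e, n)
  "nevensoro" → prefix "neven" already present; 4 new (s, o, r, o)
  "belnedeka" → prefix "belne" already present; 4 new (d, e, k, a)
  "ta" → 2 new (t, a)
  "nevenne" → prefix "neven" already present; 2 new (n, e)
  "belneta" → prefix "belne" already present; 2 new (t, a)
  "belnedor" → prefix "belned" already present; 2 new (o, r)
  "nevenpa" → prefix "neven" already present; 2 new (p, a)
Total nodes = 9 + 8 + 11 + 3 + 2 + 5 + 3 + 3 + 5 + 4 + 4 + 2 + 2 + 2 + 2 + 2 = 67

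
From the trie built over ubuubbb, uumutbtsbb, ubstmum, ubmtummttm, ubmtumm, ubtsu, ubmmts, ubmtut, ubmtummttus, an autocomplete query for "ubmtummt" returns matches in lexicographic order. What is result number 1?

ubmtummttm

Filter for "ubmtummt…" and sort: "ubmtummttm", "ubmtummttus"
Position 1: ubmtummttm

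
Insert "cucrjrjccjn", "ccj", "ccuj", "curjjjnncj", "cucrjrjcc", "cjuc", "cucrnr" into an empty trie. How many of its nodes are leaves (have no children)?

Leaves are exactly the stored words that no other stored word extends.
Those words: "ccj", "ccuj", "cjuc", "cucrjrjccjn", "cucrnr", "curjjjnncj"
Leaf count: 6

6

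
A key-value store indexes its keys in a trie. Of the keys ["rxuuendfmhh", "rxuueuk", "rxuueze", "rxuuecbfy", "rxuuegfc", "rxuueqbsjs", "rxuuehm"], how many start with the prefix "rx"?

7

Traverse to the node for "rx", then collect every word in that subtree.
Matches: "rxuuecbfy", "rxuuegfc", "rxuuehm", "rxuuendfmhh", "rxuueqbsjs", "rxuueuk", "rxuueze"
Count: 7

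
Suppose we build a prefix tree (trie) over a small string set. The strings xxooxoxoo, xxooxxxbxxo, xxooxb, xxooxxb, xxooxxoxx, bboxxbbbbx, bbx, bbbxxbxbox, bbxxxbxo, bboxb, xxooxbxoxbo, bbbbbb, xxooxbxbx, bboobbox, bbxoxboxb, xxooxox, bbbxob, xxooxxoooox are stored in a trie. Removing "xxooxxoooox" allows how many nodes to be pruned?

4

Walk "xxooxxoooox" from the leaf back toward the root, removing each node that no remaining word uses.
The suffix "ooox" (4 nodes) is used only by "xxooxxoooox"; the node for "xxooxxo" still has the child "x", so pruning stops there.
Nodes removed: 4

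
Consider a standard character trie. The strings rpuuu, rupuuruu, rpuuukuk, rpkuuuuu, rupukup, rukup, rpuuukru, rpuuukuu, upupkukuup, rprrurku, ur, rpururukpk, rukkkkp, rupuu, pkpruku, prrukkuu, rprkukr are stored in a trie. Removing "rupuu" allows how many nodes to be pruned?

Walk "rupuu" from the leaf back toward the root, removing each node that no remaining word uses.
Every node on "rupuu" is still needed (e.g. by "rupuuruu"), so nothing is freed.
Nodes removed: 0

0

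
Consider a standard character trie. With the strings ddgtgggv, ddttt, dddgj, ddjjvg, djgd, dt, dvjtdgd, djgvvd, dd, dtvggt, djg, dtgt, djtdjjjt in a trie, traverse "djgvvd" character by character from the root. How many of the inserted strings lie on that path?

Walk "djgvvd" from the root; an end-of-word marker is hit whenever a stored word is a prefix of "djgvvd".
Prefixes of the query that are stored words: "djg", "djgvvd"
Count: 2

2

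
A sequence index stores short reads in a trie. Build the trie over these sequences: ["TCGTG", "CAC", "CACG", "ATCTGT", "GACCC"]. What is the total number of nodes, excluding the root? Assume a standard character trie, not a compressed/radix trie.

20

Trie structure (* marks end of a word):
(root)
├─ A
│  └─ T
│     └─ C
│        └─ T
│           └─ G
│              └─ T *
├─ C
│  └─ A
│     └─ C *
│        └─ G *
├─ G
│  └─ A
│     └─ C
│        └─ C
│           └─ C *
└─ T
   └─ C
      └─ G
         └─ T
            └─ G *
Counting every labelled node above: 20.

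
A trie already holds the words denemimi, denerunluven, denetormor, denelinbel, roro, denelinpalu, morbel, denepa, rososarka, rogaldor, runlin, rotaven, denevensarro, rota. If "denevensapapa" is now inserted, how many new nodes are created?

Walking "denevensapapa" from the root, the first 9 characters ("denevensa") follow existing edges; "p" is the first miss.
Each of the 4 remaining characters creates one node.

4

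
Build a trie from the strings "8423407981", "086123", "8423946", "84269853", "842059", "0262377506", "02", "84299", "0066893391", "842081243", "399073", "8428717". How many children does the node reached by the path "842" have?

5

Follow the path "842" to its node, then look at its outgoing edges.
Characters that immediately follow "842" among the stored strings: {0, 3, 6, 8, 9}.
That node has 5 child edges.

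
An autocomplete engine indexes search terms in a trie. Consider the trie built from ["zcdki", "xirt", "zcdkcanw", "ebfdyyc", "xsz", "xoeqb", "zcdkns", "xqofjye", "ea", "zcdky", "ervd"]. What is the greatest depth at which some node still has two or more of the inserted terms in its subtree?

Look for the deepest trie node that still has at least two words in its subtree.
e.g. "zcdkcanw" and "zcdki" share the prefix "zcdk" of length 4; no pair shares a longer one.
Longest shared-prefix length: 4

4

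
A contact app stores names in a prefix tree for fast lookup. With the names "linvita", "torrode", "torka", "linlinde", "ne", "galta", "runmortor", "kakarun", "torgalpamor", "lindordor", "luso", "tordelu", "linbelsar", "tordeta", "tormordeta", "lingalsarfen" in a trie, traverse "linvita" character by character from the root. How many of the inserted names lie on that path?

1

Walk "linvita" from the root; an end-of-word marker is hit whenever a stored word is a prefix of "linvita".
Prefixes of the query that are stored words: "linvita"
Count: 1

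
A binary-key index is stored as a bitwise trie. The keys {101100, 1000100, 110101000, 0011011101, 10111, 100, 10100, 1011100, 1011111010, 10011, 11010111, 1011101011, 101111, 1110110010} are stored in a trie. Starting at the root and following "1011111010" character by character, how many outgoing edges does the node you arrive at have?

Follow the path "1011111010" to its node, then look at its outgoing edges.
No stored string extends past "1011111010".
That node has 0 child edges.

0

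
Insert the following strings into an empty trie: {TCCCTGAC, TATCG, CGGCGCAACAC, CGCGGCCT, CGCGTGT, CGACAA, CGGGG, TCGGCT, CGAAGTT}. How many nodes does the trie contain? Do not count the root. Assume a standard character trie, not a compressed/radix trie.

Insert word by word; a character creates a node only if that edge doesn't already exist:
  "TCCCTGAC" → 8 new (T, C, C, C, T, G, A, C)
  "TATCG" → prefix "T" already present; 4 new (A, T, C, G)
  "CGGCGCAACAC" → 11 new (C, G, G, C, G, C, A, A, C, A, C)
  "CGCGGCCT" → prefix "CG" already present; 6 new (C, G, G, C, C, T)
  "CGCGTGT" → prefix "CGCG" already present; 3 new (T, G, T)
  "CGACAA" → prefix "CG" already present; 4 new (A, C, A, A)
  "CGGGG" → prefix "CGG" already present; 2 new (G, G)
  "TCGGCT" → prefix "TC" already present; 4 new (G, G, C, T)
  "CGAAGTT" → prefix "CGA" already present; 4 new (A, G, T, T)
Total nodes = 8 + 4 + 11 + 6 + 3 + 4 + 2 + 4 + 4 = 46

46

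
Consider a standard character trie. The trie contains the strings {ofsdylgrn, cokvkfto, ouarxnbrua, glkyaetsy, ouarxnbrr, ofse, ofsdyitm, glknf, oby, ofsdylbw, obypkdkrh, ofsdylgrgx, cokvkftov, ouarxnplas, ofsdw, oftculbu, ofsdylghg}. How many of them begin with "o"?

Filter for entries beginning with "o":
Matches: "oby", "obypkdkrh", "ofsdw", "ofsdyitm", "ofsdylbw", "ofsdylghg", "ofsdylgrgx", "ofsdylgrn", "ofse", "oftculbu", "ouarxnbrr", "ouarxnbrua", "ouarxnplas"
Count: 13

13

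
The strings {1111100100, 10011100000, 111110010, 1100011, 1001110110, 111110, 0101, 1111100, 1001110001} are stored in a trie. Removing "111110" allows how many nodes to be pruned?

0

A node on "111110"'s path can go only if nothing else ends at it or branches off below it.
Every node on "111110" is still needed (e.g. by "1111100100"), so nothing is freed.
Nodes removed: 0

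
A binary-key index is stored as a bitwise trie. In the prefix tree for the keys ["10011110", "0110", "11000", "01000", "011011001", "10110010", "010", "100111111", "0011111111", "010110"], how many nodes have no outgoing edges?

Leaves are exactly the stored words that no other stored word extends.
Those words: "0011111111", "01000", "010110", "011011001", "10011110", "100111111", "10110010", "11000"
Leaf count: 8

8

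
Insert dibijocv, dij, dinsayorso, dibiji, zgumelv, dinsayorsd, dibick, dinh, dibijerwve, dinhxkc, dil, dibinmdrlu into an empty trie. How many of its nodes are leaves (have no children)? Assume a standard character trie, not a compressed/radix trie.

Leaves are exactly the stored words that no other stored word extends.
Those words: "dibick", "dibijerwve", "dibiji", "dibijocv", "dibinmdrlu", "dij", "dil", "dinhxkc", "dinsayorsd", "dinsayorso", "zgumelv"
Leaf count: 11

11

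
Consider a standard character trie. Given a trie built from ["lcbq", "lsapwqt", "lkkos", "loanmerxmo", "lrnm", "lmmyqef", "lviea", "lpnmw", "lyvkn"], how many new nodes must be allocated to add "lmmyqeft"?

Walking "lmmyqeft" from the root, the first 7 characters ("lmmyqef") follow existing edges; "t" is the first miss.
New nodes needed: |"lmmyqeft"| − 7 = 8 − 7 = 1.

1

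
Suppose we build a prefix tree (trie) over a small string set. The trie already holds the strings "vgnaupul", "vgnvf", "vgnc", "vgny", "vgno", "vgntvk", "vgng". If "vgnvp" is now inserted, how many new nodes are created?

1

"vgnv" is already a path in the trie; the remaining "p" must be added.
Each of the 1 remaining characters creates one node.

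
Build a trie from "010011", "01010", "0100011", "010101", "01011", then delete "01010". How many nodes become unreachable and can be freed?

0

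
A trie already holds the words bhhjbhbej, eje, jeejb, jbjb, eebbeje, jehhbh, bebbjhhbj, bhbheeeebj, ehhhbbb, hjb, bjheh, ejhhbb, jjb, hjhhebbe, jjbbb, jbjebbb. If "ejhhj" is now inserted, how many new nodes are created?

1

"ejhh" is already a path in the trie; the remaining "j" must be added.
So 5 − 4 = 1 new nodes.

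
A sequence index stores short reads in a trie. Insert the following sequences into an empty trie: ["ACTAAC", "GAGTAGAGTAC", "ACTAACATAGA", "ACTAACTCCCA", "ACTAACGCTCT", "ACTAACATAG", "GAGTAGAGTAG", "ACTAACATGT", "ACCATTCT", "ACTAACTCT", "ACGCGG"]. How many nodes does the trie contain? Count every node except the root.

For each word, the new-node count is its length minus the longest prefix already in the trie:
  "ACTAAC" → 6 new (A, C, T, A, A, C)
  "GAGTAGAGTAC" → 11 new (G, A, G, T, A, G, A, G, T, A, C)
  "ACTAACATAGA" → prefix "ACTAAC" already present; 5 new (A, T, A, G, A)
  "ACTAACTCCCA" → prefix "ACTAAC" already present; 5 new (T, C, C, C, A)
  "ACTAACGCTCT" → prefix "ACTAAC" already present; 5 new (G, C, T, C, T)
  "ACTAACATAG" → prefix "ACTAACATAG" already present; 0 new (none)
  "GAGTAGAGTAG" → prefix "GAGTAGAGTA" already present; 1 new (G)
  "ACTAACATGT" → prefix "ACTAACAT" already present; 2 new (G, T)
  "ACCATTCT" → prefix "AC" already present; 6 new (C, A, T, T, C, T)
  "ACTAACTCT" → prefix "ACTAACTC" already present; 1 new (T)
  "ACGCGG" → prefix "AC" already present; 4 new (G, C, G, G)
Total nodes = 6 + 11 + 5 + 5 + 5 + 0 + 1 + 2 + 6 + 1 + 4 = 46

46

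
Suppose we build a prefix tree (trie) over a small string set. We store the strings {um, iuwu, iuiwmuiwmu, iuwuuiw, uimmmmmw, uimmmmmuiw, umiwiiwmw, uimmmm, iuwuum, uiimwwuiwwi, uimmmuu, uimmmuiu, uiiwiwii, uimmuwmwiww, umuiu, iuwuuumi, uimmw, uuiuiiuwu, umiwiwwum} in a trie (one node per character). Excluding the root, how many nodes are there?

For each word, the new-node count is its length minus the longest prefix already in the trie:
  "um" → 2 new (u, m)
  "iuwu" → 4 new (i, u, w, u)
  "iuiwmuiwmu" → prefix "iu" already present; 8 new (i, w, m, u, i, w, m, u)
  "iuwuuiw" → prefix "iuwu" already present; 3 new (u, i, w)
  "uimmmmmw" → prefix "u" already present; 7 new (i, m, m, m, m, m, w)
  "uimmmmmuiw" → prefix "uimmmmm" already present; 3 new (u, i, w)
  "umiwiiwmw" → prefix "um" already present; 7 new (i, w, i, i, w, m, w)
  "uimmmm" → prefix "uimmmm" already present; 0 new (none)
  "iuwuum" → prefix "iuwuu" already present; 1 new (m)
  "uiimwwuiwwi" → prefix "ui" already present; 9 new (i, m, w, w, u, i, w, w, i)
  "uimmmuu" → prefix "uimmm" already present; 2 new (u, u)
  "uimmmuiu" → prefix "uimmmu" already present; 2 new (i, u)
  "uiiwiwii" → prefix "uii" already present; 5 new (w, i, w, i, i)
  "uimmuwmwiww" → prefix "uimm" already present; 7 new (u, w, m, w, i, w, w)
  "umuiu" → prefix "um" already present; 3 new (u, i, u)
  "iuwuuumi" → prefix "iuwuu" already present; 3 new (u, m, i)
  "uimmw" → prefix "uimm" already present; 1 new (w)
  "uuiuiiuwu" → prefix "u" already present; 8 new (u, i, u, i, i, u, w, u)
  "umiwiwwum" → prefix "umiwi" already present; 4 new (w, w, u, m)
Total nodes = 2 + 4 + 8 + 3 + 7 + 3 + 7 + 0 + 1 + 9 + 2 + 2 + 5 + 7 + 3 + 3 + 1 + 8 + 4 = 79

79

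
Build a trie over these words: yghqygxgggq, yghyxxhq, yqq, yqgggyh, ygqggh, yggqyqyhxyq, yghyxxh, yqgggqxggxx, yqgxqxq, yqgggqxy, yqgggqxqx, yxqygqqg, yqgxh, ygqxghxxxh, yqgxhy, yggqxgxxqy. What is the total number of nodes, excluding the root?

71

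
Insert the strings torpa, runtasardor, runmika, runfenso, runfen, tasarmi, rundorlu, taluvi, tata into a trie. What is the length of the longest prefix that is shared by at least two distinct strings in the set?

6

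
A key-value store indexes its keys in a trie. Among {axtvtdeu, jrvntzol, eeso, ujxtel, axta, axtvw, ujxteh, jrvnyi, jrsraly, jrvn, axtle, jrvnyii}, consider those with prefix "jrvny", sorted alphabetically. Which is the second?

Words with prefix "jrvny", in lexicographic order: "jrvnyi", "jrvnyii"
Position 2: jrvnyii

jrvnyii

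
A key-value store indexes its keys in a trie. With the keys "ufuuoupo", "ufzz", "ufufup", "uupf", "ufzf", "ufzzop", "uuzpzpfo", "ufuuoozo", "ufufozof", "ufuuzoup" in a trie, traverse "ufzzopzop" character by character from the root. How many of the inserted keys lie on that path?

2

Traverse "ufzzopzop" character by character; count nodes along the way that are marked as word ends.
Prefixes of the query that are stored words: "ufzz", "ufzzop"
Count: 2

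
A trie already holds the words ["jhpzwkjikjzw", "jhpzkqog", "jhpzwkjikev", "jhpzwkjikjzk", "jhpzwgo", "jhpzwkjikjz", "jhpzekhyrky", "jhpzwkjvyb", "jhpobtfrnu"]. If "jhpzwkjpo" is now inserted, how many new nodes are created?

The longest prefix of "jhpzwkjpo" already in the trie is "jhpzwkj" (length 7).
New nodes needed: |"jhpzwkjpo"| − 7 = 9 − 7 = 2.

2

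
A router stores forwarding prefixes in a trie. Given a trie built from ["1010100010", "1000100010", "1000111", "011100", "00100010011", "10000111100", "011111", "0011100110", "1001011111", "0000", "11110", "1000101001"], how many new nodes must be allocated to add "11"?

0

"11" is already a full path in the trie; only an end-marker is added.
No new nodes are needed: 0.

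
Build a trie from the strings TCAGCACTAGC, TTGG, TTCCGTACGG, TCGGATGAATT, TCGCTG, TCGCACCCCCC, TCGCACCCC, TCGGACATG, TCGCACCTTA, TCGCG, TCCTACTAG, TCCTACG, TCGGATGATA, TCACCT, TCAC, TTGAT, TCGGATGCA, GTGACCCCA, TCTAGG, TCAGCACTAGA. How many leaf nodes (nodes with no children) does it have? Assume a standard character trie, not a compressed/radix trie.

18

Leaves are exactly the stored words that no other stored word extends.
Those words: "GTGACCCCA", "TCACCT", "TCAGCACTAGA", "TCAGCACTAGC", "TCCTACG", "TCCTACTAG", "TCGCACCCCCC", "TCGCACCTTA", "TCGCG", "TCGCTG", "TCGGACATG", "TCGGATGAATT", "TCGGATGATA", "TCGGATGCA", "TCTAGG", "TTCCGTACGG", "TTGAT", "TTGG"
Leaf count: 18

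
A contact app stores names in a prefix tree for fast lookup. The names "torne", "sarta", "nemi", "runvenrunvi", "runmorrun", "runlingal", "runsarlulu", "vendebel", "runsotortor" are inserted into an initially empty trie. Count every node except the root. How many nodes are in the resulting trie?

59

Count nodes per top-level branch (shared prefixes stored once):
  'n'-branch (nemi): 4 nodes
  'r'-branch (runlingal, runmorrun, runsarlulu, runsotortor, runvenrunvi): 37 nodes
  's'-branch (sarta): 5 nodes
  't'-branch (torne): 5 nodes
  'v'-branch (vendebel): 8 nodes
Sum: 59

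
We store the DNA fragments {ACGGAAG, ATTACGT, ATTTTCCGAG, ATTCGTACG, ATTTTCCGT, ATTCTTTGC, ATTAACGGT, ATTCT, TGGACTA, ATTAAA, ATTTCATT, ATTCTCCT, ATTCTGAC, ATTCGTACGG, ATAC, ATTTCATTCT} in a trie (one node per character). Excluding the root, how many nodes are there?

For each word, the new-node count is its length minus the longest prefix already in the trie:
  "ACGGAAG" → 7 new (A, C, G, G, A, A, G)
  "ATTACGT" → prefix "A" already present; 6 new (T, T, A, C, G, T)
  "ATTTTCCGAG" → prefix "ATT" already present; 7 new (T, T, C, C, G, A, G)
  "ATTCGTACG" → prefix "ATT" already present; 6 new (C, G, T, A, C, G)
  "ATTTTCCGT" → prefix "ATTTTCCG" already present; 1 new (T)
  "ATTCTTTGC" → prefix "ATTC" already present; 5 new (T, T, T, G, C)
  "ATTAACGGT" → prefix "ATTA" already present; 5 new (A, C, G, G, T)
  "ATTCT" → prefix "ATTCT" already present; 0 new (none)
  "TGGACTA" → 7 new (T, G, G, A, C, T, A)
  "ATTAAA" → prefix "ATTAA" already present; 1 new (A)
  "ATTTCATT" → prefix "ATTT" already present; 4 new (C, A, T, T)
  "ATTCTCCT" → prefix "ATTCT" already present; 3 new (C, C, T)
  "ATTCTGAC" → prefix "ATTCT" already present; 3 new (G, A, C)
  "ATTCGTACGG" → prefix "ATTCGTACG" already present; 1 new (G)
  "ATAC" → prefix "AT" already present; 2 new (A, C)
  "ATTTCATTCT" → prefix "ATTTCATT" already present; 2 new (C, T)
Total nodes = 7 + 6 + 7 + 6 + 1 + 5 + 5 + 0 + 7 + 1 + 4 + 3 + 3 + 1 + 2 + 2 = 60

60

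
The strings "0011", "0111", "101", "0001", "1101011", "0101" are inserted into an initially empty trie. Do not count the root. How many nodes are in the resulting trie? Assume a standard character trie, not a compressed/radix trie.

For each word, the new-node count is its length minus the longest prefix already in the trie:
  "0011" → 4 new (0, 0, 1, 1)
  "0111" → prefix "0" already present; 3 new (1, 1, 1)
  "101" → 3 new (1, 0, 1)
  "0001" → prefix "00" already present; 2 new (0, 1)
  "1101011" → prefix "1" already present; 6 new (1, 0, 1, 0, 1, 1)
  "0101" → prefix "01" already present; 2 new (0, 1)
Total nodes = 4 + 3 + 3 + 2 + 6 + 2 = 20

20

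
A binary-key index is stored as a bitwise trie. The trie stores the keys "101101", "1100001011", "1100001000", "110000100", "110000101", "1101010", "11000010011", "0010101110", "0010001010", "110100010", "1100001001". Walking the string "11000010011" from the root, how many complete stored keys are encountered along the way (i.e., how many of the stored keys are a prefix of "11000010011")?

3

Walk "11000010011" from the root; an end-of-word marker is hit whenever a stored word is a prefix of "11000010011".
Prefixes of the query that are stored words: "110000100", "1100001001", "11000010011"
Count: 3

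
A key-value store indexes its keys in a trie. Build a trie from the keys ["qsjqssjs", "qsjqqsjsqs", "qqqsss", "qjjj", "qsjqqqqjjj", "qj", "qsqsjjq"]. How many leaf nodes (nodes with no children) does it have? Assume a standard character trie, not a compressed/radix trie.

6

Leaves are exactly the stored words that no other stored word extends.
Those words: "qjjj", "qqqsss", "qsjqqqqjjj", "qsjqqsjsqs", "qsjqssjs", "qsqsjjq"
Leaf count: 6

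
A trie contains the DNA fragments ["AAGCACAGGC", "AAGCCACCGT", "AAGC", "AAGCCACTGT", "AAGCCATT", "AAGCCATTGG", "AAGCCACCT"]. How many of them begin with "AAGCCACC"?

2

Filter for entries beginning with "AAGCCACC":
Words under "AAGCCACC": AAGCCACCGT, AAGCCACCT
Count: 2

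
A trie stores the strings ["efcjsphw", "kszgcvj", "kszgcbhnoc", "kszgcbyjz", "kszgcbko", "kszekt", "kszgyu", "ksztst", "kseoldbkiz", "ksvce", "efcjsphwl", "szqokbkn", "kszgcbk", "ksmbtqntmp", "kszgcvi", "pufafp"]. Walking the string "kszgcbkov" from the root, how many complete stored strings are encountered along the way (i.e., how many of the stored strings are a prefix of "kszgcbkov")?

Walk "kszgcbkov" from the root; an end-of-word marker is hit whenever a stored word is a prefix of "kszgcbkov".
Prefixes of the query that are stored words: "kszgcbk", "kszgcbko"
Count: 2

2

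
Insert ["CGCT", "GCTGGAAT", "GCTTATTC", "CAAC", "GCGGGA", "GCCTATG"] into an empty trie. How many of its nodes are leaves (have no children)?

Leaves are exactly the stored words that no other stored word extends.
Those words: "CAAC", "CGCT", "GCCTATG", "GCGGGA", "GCTGGAAT", "GCTTATTC"
Leaf count: 6

6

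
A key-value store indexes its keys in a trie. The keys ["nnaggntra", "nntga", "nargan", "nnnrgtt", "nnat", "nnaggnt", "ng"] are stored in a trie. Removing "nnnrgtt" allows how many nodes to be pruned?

5

After clearing the end-marker at "nnnrgtt", prune upward until reaching a node still needed by another word.
The suffix "nrgtt" (5 nodes) is used only by "nnnrgtt"; the node for "nn" still has the child "a", so pruning stops there.
Nodes removed: 5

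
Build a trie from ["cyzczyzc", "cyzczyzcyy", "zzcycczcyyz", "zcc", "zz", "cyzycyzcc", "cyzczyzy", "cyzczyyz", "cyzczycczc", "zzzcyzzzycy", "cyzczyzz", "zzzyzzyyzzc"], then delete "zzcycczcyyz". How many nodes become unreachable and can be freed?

After clearing the end-marker at "zzcycczcyyz", prune upward until reaching a node still needed by another word.
The suffix "cycczcyyz" (9 nodes) is used only by "zzcycczcyyz"; the node for "zz" still has the child "z", so pruning stops there.
Nodes removed: 9

9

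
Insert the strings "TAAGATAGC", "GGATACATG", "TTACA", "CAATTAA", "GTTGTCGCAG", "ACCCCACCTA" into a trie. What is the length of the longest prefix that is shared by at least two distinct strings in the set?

1

The deepest shared node is where two words last agree before diverging.
e.g. "GGATACATG" and "GTTGTCGCAG" share the prefix "G" of length 1; no pair shares a longer one.
Longest shared-prefix length: 1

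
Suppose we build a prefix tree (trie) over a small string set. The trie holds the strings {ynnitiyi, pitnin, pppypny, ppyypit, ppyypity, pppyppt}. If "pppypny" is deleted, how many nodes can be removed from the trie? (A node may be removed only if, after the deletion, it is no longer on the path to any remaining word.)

Walk "pppypny" from the leaf back toward the root, removing each node that no remaining word uses.
The suffix "ny" (2 nodes) is used only by "pppypny"; the node for "pppyp" still has the child "p", so pruning stops there.
Nodes removed: 2

2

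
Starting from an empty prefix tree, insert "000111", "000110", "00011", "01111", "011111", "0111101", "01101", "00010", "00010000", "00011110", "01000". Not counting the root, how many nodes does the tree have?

25

Insert word by word; a character creates a node only if that edge doesn't already exist:
  "000111" → 6 new (0, 0, 0, 1, 1, 1)
  "000110" → prefix "00011" already present; 1 new (0)
  "00011" → prefix "00011" already present; 0 new (none)
  "01111" → prefix "0" already present; 4 new (1, 1, 1, 1)
  "011111" → prefix "01111" already present; 1 new (1)
  "0111101" → prefix "01111" already present; 2 new (0, 1)
  "01101" → prefix "011" already present; 2 new (0, 1)
  "00010" → prefix "0001" already present; 1 new (0)
  "00010000" → prefix "00010" already present; 3 new (0, 0, 0)
  "00011110" → prefix "000111" already present; 2 new (1, 0)
  "01000" → prefix "01" already present; 3 new (0, 0, 0)
Total nodes = 6 + 1 + 0 + 4 + 1 + 2 + 2 + 1 + 3 + 2 + 3 = 25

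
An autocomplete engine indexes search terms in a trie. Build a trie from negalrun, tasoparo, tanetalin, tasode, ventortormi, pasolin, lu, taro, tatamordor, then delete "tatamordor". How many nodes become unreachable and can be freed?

8

A node on "tatamordor"'s path can go only if nothing else ends at it or branches off below it.
The suffix "tamordor" (8 nodes) is used only by "tatamordor"; the node for "ta" still has the child "s", so pruning stops there.
Nodes removed: 8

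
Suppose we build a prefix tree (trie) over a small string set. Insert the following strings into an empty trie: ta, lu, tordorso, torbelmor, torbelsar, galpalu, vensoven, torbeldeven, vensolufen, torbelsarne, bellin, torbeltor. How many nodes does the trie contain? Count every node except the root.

For each word, the new-node count is its length minus the longest prefix already in the trie:
  "ta" → 2 new (t, a)
  "lu" → 2 new (l, u)
  "tordorso" → prefix "t" already present; 7 new (o, r, d, o, r, s, o)
  "torbelmor" → prefix "tor" already present; 6 new (b, e, l, m, o, r)
  "torbelsar" → prefix "torbel" already present; 3 new (s, a, r)
  "galpalu" → 7 new (g, a, l, p, a, l, u)
  "vensoven" → 8 new (v, e, n, s, o, v, e, n)
  "torbeldeven" → prefix "torbel" already present; 5 new (d, e, v, e, n)
  "vensolufen" → prefix "venso" already present; 5 new (l, u, f, e, n)
  "torbelsarne" → prefix "torbelsar" already present; 2 new (n, e)
  "bellin" → 6 new (b, e, l, l, i, n)
  "torbeltor" → prefix "torbel" already present; 3 new (t, o, r)
Total nodes = 2 + 2 + 7 + 6 + 3 + 7 + 8 + 5 + 5 + 2 + 6 + 3 = 56

56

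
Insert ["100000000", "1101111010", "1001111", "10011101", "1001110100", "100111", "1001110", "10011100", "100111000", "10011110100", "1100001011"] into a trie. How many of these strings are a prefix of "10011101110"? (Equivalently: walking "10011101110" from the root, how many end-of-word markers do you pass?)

Walk "10011101110" from the root; an end-of-word marker is hit whenever a stored word is a prefix of "10011101110".
Prefixes of the query that are stored words: "100111", "1001110", "10011101"
Count: 3

3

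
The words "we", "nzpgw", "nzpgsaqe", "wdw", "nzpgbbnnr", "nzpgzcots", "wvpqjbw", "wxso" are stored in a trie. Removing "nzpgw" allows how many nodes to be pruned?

1

A node on "nzpgw"'s path can go only if nothing else ends at it or branches off below it.
The suffix "w" (1 node) is used only by "nzpgw"; the node for "nzpg" still has the child "s", so pruning stops there.
Nodes removed: 1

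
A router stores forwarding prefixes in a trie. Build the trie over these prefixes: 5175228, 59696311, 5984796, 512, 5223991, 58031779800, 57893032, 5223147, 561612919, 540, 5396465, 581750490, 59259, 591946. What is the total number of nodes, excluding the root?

76

Trace insertions, counting only characters that open a new branch:
  "5175228" → 7 new (5, 1, 7, 5, 2, 2, 8)
  "59696311" → prefix "5" already present; 7 new (9, 6, 9, 6, 3, 1, 1)
  "5984796" → prefix "59" already present; 5 new (8, 4, 7, 9, 6)
  "512" → prefix "51" already present; 1 new (2)
  "5223991" → prefix "5" already present; 6 new (2, 2, 3, 9, 9, 1)
  "58031779800" → prefix "5" already present; 10 new (8, 0, 3, 1, 7, 7, 9, 8, 0, 0)
  "57893032" → prefix "5" already present; 7 new (7, 8, 9, 3, 0, 3, 2)
  "5223147" → prefix "5223" already present; 3 new (1, 4, 7)
  "561612919" → prefix "5" already present; 8 new (6, 1, 6, 1, 2, 9, 1, 9)
  "540" → prefix "5" already present; 2 new (4, 0)
  "5396465" → prefix "5" already present; 6 new (3, 9, 6, 4, 6, 5)
  "581750490" → prefix "58" already present; 7 new (1, 7, 5, 0, 4, 9, 0)
  "59259" → prefix "59" already present; 3 new (2, 5, 9)
  "591946" → prefix "59" already present; 4 new (1, 9, 4, 6)
Total nodes = 7 + 7 + 5 + 1 + 6 + 10 + 7 + 3 + 8 + 2 + 6 + 7 + 3 + 4 = 76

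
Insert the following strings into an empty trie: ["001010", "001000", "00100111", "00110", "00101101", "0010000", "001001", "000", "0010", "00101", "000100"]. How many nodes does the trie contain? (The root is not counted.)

Trie structure (* marks end of a word):
(root)
└─ 0
   └─ 0
      ├─ 0 *
      │  └─ 1
      │     └─ 0
      │        └─ 0 *
      └─ 1
         ├─ 0 *
         │  ├─ 0
         │  │  ├─ 0 *
         │  │  │  └─ 0 *
         │  │  └─ 1 *
         │  │     └─ 1
         │  │        └─ 1 *
         │  └─ 1 *
         │     ├─ 0 *
         │     └─ 1
         │        └─ 0
         │           └─ 1 *
         └─ 1
            └─ 0 *
Counting every labelled node above: 21.

21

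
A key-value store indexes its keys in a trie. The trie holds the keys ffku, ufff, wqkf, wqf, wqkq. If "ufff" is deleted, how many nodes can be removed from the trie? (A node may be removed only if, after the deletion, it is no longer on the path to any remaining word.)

4

A node on "ufff"'s path can go only if nothing else ends at it or branches off below it.
No other word shares any prefix with "ufff", so all 4 of its nodes go.
Nodes removed: 4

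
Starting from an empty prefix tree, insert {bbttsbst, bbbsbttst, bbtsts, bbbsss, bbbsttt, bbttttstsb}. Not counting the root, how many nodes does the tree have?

29

Count nodes per top-level branch (shared prefixes stored once):
  'b'-branch (bbbsbttst, bbbsss, bbbsttt, bbtsts, bbttsbst, bbttttstsb): 29 nodes
Sum: 29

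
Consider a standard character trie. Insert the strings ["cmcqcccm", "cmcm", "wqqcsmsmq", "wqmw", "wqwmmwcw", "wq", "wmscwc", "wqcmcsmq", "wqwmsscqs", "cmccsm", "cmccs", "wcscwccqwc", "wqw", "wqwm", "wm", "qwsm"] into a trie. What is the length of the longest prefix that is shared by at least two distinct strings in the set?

5

Equivalently: take the maximum, over all pairs, of their longest common prefix length.
"cmccs" and "cmccsm" agree on "cmccs" (5 characters) before diverging; nothing deeper is shared.
Longest shared-prefix length: 5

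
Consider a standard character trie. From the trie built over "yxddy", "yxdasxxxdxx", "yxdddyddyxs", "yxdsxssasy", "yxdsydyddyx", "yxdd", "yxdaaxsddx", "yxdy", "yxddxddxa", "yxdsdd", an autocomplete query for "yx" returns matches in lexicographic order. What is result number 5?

yxddxddxa

Words with prefix "yx", in lexicographic order: "yxdaaxsddx", "yxdasxxxdxx", "yxdd", "yxdddyddyxs", "yxddxddxa", "yxddy", "yxdsdd", "yxdsxssasy", "yxdsydyddyx", "yxdy"
The 5th is yxddxddxa.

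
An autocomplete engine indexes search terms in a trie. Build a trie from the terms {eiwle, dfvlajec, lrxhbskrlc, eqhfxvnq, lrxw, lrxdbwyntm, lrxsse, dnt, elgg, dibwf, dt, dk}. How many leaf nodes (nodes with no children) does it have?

12

Leaves are exactly the stored words that no other stored word extends.
Those words: "dfvlajec", "dibwf", "dk", "dnt", "dt", "eiwle", "elgg", "eqhfxvnq", "lrxdbwyntm", "lrxhbskrlc", "lrxsse", "lrxw"
Leaf count: 12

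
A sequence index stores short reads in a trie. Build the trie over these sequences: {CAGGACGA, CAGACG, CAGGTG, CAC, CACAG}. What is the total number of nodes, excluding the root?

16

Insert word by word; a character creates a node only if that edge doesn't already exist:
  "CAGGACGA" → 8 new (C, A, G, G, A, C, G, A)
  "CAGACG" → prefix "CAG" already present; 3 new (A, C, G)
  "CAGGTG" → prefix "CAGG" already present; 2 new (T, G)
  "CAC" → prefix "CA" already present; 1 new (C)
  "CACAG" → prefix "CAC" already present; 2 new (A, G)
Total nodes = 8 + 3 + 2 + 1 + 2 = 16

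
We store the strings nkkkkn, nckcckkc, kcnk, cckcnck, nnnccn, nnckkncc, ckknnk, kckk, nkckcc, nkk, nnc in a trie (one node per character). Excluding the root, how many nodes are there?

46

Insert word by word; a character creates a node only if that edge doesn't already exist:
  "nkkkkn" → 6 new (n, k, k, k, k, n)
  "nckcckkc" → prefix "n" already present; 7 new (c, k, c, c, k, k, c)
  "kcnk" → 4 new (k, c, n, k)
  "cckcnck" → 7 new (c, c, k, c, n, c, k)
  "nnnccn" → prefix "n" already present; 5 new (n, n, c, c, n)
  "nnckkncc" → prefix "nn" already present; 6 new (c, k, k, n, c, c)
  "ckknnk" → prefix "c" already present; 5 new (k, k, n, n, k)
  "kckk" → prefix "kc" already present; 2 new (k, k)
  "nkckcc" → prefix "nk" already present; 4 new (c, k, c, c)
  "nkk" → prefix "nkk" already present; 0 new (none)
  "nnc" → prefix "nnc" already present; 0 new (none)
Total nodes = 6 + 7 + 4 + 7 + 5 + 6 + 5 + 2 + 4 + 0 + 0 = 46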